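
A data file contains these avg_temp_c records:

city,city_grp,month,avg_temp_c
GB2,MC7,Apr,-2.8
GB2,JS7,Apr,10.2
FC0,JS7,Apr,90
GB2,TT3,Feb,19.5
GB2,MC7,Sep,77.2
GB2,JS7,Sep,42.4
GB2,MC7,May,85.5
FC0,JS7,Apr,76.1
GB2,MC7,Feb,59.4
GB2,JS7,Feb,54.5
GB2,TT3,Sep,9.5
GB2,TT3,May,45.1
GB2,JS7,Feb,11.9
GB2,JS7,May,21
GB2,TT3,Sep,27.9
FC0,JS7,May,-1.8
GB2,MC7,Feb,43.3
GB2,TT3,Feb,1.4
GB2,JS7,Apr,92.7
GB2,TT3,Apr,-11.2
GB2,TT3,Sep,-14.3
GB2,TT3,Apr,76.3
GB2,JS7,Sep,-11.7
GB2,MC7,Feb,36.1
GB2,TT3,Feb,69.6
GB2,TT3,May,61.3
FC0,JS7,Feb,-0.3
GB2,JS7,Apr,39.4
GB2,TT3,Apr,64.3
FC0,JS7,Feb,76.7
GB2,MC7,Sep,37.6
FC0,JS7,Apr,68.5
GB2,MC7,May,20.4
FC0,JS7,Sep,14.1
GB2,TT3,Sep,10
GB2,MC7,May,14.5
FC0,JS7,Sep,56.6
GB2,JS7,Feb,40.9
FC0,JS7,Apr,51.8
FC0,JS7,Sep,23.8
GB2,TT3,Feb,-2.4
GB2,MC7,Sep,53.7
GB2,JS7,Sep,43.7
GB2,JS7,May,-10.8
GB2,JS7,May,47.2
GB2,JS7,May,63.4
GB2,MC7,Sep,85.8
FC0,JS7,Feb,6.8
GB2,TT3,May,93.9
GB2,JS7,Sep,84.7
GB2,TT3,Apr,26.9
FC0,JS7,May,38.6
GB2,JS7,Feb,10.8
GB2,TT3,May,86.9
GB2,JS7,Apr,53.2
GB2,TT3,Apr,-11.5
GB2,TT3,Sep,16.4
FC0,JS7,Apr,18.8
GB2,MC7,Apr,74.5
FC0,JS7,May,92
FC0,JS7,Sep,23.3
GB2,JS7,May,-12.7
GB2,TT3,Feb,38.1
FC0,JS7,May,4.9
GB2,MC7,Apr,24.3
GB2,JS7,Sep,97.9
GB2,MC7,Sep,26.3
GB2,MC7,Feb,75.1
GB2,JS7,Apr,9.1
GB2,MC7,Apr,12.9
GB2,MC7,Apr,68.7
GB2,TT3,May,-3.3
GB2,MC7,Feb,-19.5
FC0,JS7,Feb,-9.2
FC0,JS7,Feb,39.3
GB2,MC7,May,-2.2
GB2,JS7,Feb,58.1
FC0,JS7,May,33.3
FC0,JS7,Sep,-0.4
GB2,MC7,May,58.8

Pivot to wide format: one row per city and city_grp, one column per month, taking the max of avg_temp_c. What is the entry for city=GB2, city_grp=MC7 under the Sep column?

Rows with city=GB2, city_grp=MC7 and month=Sep: avg_temp_c values are 77.2, 37.6, 53.7, 85.8, 26.3.
max(77.2, 37.6, 53.7, 85.8, 26.3) = 85.8.

85.8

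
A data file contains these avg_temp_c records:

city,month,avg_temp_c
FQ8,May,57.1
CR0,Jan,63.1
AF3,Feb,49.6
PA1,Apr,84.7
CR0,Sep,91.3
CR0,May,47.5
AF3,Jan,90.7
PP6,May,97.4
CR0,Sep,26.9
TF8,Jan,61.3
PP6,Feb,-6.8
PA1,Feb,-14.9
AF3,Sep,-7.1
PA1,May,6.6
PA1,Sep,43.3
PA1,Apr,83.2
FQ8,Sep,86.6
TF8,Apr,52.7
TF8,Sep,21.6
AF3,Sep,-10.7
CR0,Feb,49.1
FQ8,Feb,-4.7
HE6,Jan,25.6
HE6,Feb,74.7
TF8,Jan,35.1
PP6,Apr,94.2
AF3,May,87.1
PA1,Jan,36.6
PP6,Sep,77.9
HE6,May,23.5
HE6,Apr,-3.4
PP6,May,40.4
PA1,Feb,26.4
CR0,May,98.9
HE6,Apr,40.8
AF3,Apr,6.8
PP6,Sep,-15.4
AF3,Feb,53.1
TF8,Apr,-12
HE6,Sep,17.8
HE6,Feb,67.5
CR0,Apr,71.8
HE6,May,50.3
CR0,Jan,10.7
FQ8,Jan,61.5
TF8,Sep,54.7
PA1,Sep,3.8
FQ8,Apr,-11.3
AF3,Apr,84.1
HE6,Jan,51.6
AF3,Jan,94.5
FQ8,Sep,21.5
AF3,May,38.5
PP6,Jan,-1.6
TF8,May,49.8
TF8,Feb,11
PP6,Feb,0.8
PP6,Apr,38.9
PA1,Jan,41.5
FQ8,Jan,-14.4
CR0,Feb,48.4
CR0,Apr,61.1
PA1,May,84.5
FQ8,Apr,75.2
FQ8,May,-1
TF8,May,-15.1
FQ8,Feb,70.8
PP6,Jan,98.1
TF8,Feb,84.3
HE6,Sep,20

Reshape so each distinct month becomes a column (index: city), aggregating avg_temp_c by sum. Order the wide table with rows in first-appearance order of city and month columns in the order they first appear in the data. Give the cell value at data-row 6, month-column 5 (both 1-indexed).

With rows in first-appearance order of city, row 6 is city=TF8. month columns in first-appearance order: May, Jan, Feb, Apr, Sep; column 5 is Sep.
Long rows with city=TF8, month=Sep: 21.6 + 54.7 = 76.3.

76.3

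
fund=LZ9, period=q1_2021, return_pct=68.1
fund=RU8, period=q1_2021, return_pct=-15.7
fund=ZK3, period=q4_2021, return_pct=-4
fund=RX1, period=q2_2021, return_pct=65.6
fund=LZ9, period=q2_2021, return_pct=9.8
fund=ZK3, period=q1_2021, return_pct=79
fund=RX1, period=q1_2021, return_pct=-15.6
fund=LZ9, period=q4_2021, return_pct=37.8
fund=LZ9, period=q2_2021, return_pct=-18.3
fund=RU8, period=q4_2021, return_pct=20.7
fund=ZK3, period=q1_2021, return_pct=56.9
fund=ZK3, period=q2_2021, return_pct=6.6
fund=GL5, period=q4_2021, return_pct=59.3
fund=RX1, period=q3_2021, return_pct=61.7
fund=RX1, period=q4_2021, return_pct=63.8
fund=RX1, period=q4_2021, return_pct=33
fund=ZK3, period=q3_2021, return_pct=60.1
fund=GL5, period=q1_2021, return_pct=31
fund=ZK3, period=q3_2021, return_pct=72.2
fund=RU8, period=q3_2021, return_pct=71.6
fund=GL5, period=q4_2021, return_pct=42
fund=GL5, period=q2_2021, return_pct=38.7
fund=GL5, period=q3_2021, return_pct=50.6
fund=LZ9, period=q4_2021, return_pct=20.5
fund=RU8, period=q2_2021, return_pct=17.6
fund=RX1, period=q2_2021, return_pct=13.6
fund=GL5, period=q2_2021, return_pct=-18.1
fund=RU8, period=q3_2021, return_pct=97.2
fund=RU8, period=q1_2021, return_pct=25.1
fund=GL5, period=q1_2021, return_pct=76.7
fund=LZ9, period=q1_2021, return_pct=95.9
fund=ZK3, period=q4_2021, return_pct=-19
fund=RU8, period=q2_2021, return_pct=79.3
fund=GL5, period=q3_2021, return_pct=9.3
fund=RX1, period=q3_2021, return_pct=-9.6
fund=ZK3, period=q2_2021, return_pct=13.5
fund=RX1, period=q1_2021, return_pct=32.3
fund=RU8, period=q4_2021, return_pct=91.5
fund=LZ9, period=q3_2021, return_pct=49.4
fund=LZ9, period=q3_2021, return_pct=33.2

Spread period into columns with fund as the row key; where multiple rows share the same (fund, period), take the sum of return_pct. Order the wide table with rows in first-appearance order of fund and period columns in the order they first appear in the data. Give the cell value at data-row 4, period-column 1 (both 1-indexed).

16.7

With rows in first-appearance order of fund, row 4 is fund=RX1. period columns in first-appearance order: q1_2021, q4_2021, q2_2021, q3_2021; column 1 is q1_2021.
Long rows with fund=RX1, period=q1_2021: -15.6 + 32.3 = 16.7.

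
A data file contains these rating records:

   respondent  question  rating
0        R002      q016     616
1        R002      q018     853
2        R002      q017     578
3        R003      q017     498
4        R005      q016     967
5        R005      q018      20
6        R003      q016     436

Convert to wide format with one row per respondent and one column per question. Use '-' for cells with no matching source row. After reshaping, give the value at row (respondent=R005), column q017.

-

No long-format row has respondent=R005 and question=q017, so the cell is -.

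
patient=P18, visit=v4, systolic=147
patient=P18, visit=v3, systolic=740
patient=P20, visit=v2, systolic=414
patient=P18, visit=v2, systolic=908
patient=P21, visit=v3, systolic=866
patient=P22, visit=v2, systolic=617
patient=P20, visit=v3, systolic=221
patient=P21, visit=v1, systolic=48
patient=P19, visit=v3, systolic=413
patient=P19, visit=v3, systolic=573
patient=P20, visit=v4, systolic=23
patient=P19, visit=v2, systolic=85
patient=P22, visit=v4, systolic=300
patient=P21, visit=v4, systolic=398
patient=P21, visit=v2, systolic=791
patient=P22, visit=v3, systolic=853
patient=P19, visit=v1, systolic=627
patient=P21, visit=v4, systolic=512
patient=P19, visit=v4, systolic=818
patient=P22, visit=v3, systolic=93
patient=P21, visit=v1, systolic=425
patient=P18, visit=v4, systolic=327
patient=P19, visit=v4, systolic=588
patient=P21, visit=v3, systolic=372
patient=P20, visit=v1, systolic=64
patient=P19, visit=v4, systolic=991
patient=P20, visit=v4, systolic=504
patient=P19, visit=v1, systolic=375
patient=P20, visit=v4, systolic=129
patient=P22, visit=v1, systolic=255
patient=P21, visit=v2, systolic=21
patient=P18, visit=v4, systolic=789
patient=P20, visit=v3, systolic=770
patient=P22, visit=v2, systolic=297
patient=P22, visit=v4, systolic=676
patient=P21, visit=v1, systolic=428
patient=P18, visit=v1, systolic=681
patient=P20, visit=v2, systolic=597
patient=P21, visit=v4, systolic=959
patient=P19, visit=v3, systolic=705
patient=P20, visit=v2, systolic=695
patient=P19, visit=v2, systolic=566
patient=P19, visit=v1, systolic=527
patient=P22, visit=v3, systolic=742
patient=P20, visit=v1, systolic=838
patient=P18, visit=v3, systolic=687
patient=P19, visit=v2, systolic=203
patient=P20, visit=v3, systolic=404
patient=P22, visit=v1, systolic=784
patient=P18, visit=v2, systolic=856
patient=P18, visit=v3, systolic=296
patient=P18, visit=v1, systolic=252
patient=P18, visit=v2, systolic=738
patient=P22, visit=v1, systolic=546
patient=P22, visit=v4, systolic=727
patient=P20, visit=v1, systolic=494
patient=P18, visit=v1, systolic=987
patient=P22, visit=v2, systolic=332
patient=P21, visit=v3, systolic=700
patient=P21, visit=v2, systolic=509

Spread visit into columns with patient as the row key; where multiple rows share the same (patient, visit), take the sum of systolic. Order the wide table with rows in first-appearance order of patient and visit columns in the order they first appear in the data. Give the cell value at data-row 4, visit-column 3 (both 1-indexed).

1246

With rows in first-appearance order of patient, row 4 is patient=P22. visit columns in first-appearance order: v4, v3, v2, v1; column 3 is v2.
Long rows with patient=P22, visit=v2: 617 + 297 + 332 = 1246.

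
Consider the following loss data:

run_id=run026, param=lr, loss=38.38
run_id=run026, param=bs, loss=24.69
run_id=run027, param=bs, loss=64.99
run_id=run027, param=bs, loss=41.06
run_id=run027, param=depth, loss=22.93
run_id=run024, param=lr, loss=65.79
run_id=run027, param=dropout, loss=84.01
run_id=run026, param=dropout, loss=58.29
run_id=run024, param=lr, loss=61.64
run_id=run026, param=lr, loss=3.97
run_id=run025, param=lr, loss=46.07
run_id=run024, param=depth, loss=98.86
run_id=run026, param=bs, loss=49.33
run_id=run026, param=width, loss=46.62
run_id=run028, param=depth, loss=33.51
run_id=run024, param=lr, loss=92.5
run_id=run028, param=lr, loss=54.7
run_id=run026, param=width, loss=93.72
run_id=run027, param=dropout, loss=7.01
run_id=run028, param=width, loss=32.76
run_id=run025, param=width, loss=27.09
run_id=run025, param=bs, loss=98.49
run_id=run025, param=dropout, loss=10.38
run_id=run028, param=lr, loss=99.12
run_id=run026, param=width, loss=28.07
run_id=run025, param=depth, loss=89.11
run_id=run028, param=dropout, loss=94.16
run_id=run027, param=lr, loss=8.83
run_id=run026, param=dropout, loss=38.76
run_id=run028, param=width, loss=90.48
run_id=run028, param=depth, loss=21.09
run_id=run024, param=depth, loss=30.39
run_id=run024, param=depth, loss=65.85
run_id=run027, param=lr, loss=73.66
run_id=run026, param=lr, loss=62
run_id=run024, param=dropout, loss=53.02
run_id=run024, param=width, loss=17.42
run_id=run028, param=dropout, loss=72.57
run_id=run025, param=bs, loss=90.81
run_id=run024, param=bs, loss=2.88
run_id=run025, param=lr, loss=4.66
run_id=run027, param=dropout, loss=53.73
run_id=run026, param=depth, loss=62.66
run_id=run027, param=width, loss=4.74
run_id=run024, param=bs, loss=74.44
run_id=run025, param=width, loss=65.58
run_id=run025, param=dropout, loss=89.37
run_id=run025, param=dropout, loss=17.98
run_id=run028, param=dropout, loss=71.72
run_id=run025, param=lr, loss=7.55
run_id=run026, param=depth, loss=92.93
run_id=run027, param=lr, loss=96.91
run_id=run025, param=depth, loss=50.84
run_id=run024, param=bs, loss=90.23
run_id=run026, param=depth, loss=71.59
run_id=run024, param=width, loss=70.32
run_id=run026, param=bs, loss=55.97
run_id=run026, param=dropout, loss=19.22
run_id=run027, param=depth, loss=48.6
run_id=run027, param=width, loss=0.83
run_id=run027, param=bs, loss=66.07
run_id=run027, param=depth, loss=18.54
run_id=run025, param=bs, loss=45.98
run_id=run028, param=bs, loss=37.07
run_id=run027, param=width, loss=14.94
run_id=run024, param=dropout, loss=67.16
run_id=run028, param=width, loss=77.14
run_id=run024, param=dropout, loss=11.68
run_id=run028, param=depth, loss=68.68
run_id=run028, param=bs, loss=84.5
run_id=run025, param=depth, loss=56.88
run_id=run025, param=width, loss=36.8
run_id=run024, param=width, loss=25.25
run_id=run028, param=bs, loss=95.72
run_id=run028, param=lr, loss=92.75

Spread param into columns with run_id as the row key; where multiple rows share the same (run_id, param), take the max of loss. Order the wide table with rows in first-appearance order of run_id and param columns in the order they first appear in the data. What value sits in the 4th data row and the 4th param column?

89.37

With rows in first-appearance order of run_id, row 4 is run_id=run025. param columns in first-appearance order: lr, bs, depth, dropout, width; column 4 is dropout.
Long rows with run_id=run025, param=dropout: max(10.38, 89.37, 17.98) = 89.37.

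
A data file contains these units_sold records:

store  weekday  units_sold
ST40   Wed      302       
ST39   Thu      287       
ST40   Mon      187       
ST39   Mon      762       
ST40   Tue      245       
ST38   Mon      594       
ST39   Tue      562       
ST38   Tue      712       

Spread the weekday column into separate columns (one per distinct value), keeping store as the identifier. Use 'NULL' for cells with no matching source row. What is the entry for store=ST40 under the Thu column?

NULL

No long-format row has store=ST40 and weekday=Thu, so the cell is NULL.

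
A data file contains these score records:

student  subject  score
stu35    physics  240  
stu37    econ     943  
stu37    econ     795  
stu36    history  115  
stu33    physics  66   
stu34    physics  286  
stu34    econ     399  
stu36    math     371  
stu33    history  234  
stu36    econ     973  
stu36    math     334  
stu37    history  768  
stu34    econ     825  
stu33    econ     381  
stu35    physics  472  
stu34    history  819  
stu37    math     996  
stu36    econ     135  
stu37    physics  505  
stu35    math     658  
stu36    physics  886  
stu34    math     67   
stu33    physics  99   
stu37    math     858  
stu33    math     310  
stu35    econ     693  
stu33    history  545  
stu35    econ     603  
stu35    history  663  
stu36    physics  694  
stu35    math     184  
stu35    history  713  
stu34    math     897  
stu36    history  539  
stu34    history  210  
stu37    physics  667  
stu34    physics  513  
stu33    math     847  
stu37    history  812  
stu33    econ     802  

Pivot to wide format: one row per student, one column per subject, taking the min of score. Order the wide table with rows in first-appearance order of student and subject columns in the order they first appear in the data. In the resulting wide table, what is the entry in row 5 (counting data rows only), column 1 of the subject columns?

286

With rows in first-appearance order of student, row 5 is student=stu34. subject columns in first-appearance order: physics, econ, history, math; column 1 is physics.
Long rows with student=stu34, subject=physics: min(286, 513) = 286.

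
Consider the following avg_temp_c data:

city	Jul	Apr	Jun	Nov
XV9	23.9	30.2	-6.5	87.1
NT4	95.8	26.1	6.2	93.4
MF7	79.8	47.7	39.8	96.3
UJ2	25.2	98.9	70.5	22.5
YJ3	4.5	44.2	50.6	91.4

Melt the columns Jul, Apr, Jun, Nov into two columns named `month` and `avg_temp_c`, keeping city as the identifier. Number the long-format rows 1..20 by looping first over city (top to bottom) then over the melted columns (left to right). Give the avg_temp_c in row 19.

20 rows total (5 × 4). Row 19: index ⌊(19-1)/4⌋ = 4 into city → YJ3; (19-1) mod 4 = 2 into the melted columns → Jun.
So row 19 is (YJ3, Jun, 50.6); avg_temp_c = 50.6.

50.6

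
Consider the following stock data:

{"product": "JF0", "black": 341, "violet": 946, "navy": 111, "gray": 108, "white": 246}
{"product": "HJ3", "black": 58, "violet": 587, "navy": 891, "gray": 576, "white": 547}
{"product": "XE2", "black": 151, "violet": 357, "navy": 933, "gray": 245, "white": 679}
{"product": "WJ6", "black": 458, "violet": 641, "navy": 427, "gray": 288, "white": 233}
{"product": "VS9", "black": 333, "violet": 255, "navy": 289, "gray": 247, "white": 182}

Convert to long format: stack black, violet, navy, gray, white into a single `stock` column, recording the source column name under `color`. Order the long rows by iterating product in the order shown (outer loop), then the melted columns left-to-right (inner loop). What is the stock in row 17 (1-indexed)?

641

25 rows total (5 × 5). Row 17: index ⌊(17-1)/5⌋ = 3 into product → WJ6; (17-1) mod 5 = 1 into the melted columns → violet.
So row 17 is (WJ6, violet, 641); stock = 641.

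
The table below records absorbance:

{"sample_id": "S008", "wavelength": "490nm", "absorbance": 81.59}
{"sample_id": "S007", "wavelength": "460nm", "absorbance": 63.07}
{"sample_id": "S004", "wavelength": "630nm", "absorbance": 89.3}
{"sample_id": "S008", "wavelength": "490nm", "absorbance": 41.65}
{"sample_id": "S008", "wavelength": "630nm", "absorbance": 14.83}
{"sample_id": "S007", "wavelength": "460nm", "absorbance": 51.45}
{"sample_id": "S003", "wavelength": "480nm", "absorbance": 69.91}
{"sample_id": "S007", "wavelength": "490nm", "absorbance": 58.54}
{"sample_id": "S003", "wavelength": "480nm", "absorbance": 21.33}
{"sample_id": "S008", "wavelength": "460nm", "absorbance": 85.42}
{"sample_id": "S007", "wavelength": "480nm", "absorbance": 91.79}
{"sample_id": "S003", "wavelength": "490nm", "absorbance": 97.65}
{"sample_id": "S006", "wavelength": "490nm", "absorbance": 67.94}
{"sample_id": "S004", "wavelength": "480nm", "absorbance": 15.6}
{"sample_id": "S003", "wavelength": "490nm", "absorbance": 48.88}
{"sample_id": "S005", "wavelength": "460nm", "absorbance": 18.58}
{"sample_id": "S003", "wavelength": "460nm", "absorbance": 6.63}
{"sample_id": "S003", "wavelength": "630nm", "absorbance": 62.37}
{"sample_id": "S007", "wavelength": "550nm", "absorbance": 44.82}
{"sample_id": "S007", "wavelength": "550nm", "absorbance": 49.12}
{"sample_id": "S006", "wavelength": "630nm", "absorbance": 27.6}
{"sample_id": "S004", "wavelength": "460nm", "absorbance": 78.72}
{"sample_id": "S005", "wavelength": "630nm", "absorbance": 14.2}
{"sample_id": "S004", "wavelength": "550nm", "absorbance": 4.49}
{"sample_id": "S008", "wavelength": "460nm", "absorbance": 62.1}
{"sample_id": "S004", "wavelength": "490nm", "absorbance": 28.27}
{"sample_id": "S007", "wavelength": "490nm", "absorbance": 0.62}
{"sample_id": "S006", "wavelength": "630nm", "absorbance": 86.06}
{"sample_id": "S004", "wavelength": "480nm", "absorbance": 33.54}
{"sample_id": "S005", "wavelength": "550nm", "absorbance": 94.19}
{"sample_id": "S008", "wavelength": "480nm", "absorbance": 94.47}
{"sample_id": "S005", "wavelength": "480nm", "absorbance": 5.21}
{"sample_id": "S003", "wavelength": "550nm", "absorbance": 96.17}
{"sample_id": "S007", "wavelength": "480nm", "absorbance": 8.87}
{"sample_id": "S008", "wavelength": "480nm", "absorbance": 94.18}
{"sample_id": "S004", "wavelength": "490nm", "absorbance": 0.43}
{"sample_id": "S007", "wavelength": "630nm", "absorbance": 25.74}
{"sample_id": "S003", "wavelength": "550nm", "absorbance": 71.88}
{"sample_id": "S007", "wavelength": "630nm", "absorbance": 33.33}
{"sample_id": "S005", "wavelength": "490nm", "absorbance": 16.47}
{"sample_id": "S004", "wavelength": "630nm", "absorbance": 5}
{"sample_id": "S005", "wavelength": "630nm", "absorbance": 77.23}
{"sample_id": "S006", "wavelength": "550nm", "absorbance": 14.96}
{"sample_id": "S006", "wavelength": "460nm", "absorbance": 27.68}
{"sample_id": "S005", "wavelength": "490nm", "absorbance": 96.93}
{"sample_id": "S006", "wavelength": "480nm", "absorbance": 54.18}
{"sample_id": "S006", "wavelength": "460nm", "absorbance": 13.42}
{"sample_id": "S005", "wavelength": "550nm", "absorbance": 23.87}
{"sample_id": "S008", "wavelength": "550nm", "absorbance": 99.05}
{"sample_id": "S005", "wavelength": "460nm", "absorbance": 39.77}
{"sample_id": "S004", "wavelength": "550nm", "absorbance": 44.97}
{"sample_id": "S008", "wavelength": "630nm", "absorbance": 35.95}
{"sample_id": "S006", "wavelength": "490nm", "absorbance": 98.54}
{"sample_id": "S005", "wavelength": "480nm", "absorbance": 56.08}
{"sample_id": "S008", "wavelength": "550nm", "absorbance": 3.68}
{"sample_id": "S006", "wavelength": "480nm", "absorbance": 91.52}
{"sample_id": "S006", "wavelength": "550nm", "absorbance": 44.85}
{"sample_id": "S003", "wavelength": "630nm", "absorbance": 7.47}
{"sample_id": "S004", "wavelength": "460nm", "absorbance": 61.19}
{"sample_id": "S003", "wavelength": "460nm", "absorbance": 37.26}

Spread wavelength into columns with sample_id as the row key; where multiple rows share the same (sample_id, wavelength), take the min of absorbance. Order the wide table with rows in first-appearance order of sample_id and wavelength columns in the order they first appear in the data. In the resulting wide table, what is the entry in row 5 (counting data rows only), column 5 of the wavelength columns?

With rows in first-appearance order of sample_id, row 5 is sample_id=S006. wavelength columns in first-appearance order: 490nm, 460nm, 630nm, 480nm, 550nm; column 5 is 550nm.
Long rows with sample_id=S006, wavelength=550nm: min(14.96, 44.85) = 14.96.

14.96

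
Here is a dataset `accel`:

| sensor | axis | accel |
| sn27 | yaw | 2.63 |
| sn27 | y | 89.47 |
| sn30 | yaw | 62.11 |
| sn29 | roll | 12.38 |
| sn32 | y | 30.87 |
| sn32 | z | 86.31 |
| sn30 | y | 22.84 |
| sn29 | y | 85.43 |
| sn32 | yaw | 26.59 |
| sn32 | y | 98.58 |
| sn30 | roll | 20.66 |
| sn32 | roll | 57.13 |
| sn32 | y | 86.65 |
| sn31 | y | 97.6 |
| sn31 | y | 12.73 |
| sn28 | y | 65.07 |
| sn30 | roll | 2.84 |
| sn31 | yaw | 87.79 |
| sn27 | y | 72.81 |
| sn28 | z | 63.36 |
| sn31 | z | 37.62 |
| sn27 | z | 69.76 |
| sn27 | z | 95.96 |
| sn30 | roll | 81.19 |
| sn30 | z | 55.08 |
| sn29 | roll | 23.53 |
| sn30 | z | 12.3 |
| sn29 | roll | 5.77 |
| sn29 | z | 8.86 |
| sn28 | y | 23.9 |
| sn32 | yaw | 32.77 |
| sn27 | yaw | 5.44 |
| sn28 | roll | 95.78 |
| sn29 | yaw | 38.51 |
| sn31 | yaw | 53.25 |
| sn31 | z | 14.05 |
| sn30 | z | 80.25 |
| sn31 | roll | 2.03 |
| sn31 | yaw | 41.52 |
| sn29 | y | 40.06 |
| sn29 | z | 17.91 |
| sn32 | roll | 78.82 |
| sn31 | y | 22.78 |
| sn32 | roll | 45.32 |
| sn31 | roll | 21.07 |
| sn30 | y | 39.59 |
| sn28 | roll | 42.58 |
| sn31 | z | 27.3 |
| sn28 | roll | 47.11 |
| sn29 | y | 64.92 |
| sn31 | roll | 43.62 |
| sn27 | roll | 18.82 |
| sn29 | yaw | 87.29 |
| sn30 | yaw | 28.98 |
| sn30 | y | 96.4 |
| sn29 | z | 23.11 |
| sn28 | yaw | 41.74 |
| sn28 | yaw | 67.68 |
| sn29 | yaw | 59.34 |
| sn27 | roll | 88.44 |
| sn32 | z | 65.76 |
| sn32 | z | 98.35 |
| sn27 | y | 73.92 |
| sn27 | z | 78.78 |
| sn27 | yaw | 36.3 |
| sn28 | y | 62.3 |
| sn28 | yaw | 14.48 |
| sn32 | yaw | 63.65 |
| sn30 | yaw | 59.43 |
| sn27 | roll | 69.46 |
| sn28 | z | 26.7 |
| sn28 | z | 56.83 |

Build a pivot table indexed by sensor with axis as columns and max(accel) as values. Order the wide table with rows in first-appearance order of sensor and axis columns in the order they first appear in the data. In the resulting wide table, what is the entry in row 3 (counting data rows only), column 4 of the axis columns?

With rows in first-appearance order of sensor, row 3 is sensor=sn29. axis columns in first-appearance order: yaw, y, roll, z; column 4 is z.
Long rows with sensor=sn29, axis=z: max(8.86, 17.91, 23.11) = 23.11.

23.11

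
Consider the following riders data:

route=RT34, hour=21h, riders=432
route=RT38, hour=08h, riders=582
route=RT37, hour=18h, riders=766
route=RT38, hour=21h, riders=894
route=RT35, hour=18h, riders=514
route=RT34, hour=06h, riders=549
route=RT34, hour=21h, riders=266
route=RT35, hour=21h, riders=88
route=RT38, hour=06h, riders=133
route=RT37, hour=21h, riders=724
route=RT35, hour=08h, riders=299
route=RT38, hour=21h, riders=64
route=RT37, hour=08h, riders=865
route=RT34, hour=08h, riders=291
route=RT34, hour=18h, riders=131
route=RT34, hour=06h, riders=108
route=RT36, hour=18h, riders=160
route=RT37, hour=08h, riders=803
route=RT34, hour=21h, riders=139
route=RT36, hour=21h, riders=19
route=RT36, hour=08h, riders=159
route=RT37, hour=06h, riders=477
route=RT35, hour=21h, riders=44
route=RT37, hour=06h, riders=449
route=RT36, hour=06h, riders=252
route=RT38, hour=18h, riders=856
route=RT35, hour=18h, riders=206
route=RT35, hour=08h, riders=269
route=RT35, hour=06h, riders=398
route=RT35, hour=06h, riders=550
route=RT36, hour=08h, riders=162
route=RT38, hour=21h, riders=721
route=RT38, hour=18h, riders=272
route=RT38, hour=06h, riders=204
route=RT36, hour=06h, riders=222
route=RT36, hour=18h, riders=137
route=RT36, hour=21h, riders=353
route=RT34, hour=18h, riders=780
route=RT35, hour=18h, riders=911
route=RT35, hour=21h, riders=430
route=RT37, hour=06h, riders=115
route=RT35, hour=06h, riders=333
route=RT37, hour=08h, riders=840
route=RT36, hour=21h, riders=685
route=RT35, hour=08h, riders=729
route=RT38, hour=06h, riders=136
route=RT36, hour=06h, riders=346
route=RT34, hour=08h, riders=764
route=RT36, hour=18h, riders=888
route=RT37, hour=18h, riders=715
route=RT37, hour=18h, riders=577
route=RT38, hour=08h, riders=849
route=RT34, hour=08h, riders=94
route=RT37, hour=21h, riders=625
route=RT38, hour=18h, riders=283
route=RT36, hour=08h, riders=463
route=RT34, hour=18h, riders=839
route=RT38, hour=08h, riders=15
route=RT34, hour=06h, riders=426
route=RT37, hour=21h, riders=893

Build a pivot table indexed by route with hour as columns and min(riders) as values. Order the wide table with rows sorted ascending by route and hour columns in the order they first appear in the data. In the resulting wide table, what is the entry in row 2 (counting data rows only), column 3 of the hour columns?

206

With rows sorted ascending by route, row 2 is route=RT35. hour columns in first-appearance order: 21h, 08h, 18h, 06h; column 3 is 18h.
Long rows with route=RT35, hour=18h: min(514, 206, 911) = 206.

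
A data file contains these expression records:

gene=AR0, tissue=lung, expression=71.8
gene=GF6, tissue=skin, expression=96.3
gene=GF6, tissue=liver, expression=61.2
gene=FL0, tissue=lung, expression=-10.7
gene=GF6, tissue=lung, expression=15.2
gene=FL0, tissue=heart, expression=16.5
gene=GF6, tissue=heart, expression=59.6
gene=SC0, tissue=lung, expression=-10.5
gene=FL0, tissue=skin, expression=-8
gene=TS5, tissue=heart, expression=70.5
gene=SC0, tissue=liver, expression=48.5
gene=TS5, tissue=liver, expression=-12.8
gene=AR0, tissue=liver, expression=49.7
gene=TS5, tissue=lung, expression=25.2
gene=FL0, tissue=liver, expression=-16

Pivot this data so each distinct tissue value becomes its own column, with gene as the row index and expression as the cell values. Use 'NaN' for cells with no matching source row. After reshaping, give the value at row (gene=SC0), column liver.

The long row with gene=SC0, tissue=liver has expression=48.5.

48.5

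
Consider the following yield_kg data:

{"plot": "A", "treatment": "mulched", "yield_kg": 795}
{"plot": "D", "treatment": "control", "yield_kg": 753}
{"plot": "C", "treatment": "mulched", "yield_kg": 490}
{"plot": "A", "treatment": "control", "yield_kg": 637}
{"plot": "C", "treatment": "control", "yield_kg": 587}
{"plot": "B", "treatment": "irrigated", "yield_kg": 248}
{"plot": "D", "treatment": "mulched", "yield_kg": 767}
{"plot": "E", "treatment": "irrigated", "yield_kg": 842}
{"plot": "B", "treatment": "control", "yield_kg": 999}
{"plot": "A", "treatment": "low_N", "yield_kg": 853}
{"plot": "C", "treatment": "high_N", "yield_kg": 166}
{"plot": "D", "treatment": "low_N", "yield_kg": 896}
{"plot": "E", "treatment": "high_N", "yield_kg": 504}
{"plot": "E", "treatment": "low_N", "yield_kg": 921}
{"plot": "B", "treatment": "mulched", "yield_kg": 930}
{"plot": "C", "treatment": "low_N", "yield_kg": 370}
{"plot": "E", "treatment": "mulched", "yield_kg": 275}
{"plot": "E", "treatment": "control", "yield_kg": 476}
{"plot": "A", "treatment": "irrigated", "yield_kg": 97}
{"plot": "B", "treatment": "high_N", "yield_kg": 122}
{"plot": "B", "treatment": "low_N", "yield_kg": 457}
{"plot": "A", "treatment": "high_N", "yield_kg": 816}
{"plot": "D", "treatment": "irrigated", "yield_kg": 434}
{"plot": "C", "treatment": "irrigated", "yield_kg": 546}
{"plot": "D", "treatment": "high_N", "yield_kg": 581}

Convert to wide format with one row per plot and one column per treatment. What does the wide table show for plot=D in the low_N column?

Wide layout: rows indexed by plot, columns are the 5 distinct treatment values (mulched, control, irrigated, low_N, high_N).
Cell (plot=D, treatment=low_N) draws from the long row where plot=D and treatment=low_N, which has yield_kg=896.

896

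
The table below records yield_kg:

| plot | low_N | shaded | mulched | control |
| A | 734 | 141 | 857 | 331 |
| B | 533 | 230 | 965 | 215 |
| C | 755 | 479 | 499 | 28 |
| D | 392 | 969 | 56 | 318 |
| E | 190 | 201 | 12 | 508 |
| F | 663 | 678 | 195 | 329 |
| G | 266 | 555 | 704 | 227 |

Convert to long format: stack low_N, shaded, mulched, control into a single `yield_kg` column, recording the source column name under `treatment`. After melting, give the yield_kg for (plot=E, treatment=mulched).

12

Unpivoting turns each (plot, wide-column) pair into one long row.
The wide cell at row E, column mulched holds 12, so the long row (E, mulched) has yield_kg=12.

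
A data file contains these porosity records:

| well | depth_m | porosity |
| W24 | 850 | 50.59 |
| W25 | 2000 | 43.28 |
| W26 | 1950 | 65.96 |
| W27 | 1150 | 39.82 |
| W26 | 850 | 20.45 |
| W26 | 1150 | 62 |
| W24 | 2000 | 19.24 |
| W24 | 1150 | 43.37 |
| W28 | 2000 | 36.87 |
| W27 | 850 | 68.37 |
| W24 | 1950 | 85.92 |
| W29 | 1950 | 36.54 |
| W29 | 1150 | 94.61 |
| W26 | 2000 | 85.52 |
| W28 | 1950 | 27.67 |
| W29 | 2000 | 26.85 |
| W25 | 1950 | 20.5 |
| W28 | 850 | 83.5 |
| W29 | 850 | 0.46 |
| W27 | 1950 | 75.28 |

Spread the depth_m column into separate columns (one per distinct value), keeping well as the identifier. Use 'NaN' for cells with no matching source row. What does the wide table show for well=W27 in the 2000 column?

NaN

No long-format row has well=W27 and depth_m=2000, so the cell is NaN.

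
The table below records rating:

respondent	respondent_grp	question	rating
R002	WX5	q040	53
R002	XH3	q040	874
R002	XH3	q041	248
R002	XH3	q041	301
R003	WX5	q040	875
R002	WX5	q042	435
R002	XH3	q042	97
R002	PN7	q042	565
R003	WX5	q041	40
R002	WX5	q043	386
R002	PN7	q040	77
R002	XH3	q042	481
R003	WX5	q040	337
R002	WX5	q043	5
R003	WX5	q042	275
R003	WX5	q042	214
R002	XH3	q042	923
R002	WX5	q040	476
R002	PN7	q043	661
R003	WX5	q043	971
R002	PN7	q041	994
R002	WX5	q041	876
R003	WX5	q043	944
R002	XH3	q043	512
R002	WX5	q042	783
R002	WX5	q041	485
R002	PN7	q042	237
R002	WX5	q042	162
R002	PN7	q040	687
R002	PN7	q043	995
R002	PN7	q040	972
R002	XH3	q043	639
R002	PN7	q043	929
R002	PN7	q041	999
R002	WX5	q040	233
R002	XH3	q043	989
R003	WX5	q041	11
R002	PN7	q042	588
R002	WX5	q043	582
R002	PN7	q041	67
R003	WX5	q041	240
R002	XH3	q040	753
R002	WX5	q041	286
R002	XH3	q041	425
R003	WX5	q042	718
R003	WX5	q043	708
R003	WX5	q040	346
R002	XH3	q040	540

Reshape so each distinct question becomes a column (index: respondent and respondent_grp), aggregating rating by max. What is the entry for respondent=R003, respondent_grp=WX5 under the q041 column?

240

Rows with respondent=R003, respondent_grp=WX5 and question=q041: rating values are 40, 11, 240.
max(40, 11, 240) = 240.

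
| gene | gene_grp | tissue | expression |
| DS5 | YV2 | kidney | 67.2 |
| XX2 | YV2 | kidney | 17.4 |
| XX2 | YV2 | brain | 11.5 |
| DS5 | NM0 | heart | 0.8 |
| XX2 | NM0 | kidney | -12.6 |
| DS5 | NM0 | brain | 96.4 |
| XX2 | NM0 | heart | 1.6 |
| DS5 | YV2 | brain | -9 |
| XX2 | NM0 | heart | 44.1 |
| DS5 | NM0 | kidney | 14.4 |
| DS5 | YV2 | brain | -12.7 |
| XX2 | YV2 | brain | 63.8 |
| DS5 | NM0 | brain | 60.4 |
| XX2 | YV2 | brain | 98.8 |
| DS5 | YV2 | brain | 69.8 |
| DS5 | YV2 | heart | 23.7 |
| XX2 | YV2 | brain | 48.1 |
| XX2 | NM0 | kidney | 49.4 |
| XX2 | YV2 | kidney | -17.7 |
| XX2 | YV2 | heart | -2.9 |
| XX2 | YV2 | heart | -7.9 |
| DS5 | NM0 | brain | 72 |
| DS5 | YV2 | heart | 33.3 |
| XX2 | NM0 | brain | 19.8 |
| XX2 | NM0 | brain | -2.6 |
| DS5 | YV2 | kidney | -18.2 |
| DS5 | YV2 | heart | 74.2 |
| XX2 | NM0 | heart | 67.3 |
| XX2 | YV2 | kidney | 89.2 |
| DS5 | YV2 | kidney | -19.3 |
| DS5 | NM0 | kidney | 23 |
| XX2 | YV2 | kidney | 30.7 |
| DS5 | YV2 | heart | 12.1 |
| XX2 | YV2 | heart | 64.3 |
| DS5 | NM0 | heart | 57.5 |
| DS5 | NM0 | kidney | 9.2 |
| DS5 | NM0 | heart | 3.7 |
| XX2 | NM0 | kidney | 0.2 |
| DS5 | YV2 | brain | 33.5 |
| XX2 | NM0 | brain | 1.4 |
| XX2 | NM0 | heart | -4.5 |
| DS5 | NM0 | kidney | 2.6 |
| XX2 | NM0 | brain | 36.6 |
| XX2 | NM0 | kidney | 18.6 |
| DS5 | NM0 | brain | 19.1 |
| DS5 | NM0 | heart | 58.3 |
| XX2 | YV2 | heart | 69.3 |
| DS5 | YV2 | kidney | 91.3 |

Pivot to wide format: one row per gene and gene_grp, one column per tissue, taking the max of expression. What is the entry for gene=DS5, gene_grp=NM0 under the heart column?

58.3

Rows with gene=DS5, gene_grp=NM0 and tissue=heart: expression values are 0.8, 57.5, 3.7, 58.3.
max(0.8, 57.5, 3.7, 58.3) = 58.3.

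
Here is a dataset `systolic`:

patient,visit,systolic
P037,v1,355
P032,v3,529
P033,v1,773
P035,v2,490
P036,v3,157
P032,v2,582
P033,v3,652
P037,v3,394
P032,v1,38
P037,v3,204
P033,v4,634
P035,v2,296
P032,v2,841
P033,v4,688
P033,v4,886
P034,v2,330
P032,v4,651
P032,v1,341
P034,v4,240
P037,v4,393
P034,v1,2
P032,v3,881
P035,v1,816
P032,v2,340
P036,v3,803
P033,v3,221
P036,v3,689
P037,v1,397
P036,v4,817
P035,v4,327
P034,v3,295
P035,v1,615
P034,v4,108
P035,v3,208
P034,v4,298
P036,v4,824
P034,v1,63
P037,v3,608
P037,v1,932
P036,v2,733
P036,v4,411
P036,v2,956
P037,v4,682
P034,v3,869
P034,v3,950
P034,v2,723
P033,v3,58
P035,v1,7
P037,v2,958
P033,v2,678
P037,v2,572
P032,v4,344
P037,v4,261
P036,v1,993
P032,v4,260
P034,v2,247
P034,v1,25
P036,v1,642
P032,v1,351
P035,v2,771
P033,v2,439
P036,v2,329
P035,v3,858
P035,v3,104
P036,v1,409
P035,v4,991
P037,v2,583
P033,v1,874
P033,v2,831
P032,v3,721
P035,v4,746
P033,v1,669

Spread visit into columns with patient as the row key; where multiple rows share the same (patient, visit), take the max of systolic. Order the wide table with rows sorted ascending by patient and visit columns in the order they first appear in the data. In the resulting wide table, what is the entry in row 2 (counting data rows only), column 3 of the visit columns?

831

With rows sorted ascending by patient, row 2 is patient=P033. visit columns in first-appearance order: v1, v3, v2, v4; column 3 is v2.
Long rows with patient=P033, visit=v2: max(678, 439, 831) = 831.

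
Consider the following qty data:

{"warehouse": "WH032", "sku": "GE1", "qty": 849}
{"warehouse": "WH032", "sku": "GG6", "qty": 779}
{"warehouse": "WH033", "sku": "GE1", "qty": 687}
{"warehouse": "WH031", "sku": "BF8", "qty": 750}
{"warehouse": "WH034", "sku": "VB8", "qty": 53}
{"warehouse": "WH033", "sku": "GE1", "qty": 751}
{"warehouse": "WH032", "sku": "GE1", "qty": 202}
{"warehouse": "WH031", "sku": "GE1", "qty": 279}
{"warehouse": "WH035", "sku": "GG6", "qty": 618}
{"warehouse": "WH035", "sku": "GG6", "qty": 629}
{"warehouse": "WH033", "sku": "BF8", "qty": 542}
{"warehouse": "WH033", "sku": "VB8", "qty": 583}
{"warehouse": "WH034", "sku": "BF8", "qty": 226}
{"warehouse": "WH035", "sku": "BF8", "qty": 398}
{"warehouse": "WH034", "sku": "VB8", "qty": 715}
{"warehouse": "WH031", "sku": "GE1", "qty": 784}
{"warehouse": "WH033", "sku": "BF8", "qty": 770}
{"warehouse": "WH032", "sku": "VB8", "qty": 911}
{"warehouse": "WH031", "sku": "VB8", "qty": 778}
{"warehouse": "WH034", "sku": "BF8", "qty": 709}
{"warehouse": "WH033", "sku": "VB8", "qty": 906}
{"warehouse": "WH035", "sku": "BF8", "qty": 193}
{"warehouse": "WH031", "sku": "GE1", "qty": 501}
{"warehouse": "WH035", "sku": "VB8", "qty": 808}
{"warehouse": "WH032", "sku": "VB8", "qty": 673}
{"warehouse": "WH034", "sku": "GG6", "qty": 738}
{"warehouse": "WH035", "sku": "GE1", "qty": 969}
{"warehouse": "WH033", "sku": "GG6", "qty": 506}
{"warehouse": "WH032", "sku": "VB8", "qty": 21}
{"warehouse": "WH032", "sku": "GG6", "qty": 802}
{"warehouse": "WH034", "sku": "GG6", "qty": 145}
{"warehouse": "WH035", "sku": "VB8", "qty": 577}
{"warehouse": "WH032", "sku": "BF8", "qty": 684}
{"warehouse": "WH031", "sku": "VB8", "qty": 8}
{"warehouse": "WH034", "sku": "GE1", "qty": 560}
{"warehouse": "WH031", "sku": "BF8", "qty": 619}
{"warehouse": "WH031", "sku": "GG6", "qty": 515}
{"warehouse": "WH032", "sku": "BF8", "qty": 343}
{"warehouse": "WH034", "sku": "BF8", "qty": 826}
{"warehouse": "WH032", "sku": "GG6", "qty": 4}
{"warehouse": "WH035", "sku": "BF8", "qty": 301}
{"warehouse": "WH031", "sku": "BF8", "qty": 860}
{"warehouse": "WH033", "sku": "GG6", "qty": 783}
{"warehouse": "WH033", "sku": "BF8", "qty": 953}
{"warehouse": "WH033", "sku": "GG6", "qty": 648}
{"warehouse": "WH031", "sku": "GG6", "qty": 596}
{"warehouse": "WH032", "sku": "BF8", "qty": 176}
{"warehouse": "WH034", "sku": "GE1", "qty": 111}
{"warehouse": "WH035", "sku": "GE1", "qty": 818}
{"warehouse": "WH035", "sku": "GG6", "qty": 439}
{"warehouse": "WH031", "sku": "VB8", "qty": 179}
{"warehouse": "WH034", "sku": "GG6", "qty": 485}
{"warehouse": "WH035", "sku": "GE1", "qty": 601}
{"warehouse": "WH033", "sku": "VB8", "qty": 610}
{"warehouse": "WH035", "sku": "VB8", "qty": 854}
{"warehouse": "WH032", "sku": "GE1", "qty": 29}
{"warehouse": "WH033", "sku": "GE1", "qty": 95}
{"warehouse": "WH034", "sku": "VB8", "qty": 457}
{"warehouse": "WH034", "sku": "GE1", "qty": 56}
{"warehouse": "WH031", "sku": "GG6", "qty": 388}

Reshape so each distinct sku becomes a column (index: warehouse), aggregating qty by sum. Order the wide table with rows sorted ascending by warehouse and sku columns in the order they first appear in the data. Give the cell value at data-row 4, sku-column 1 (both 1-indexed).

727

With rows sorted ascending by warehouse, row 4 is warehouse=WH034. sku columns in first-appearance order: GE1, GG6, BF8, VB8; column 1 is GE1.
Long rows with warehouse=WH034, sku=GE1: 560 + 111 + 56 = 727.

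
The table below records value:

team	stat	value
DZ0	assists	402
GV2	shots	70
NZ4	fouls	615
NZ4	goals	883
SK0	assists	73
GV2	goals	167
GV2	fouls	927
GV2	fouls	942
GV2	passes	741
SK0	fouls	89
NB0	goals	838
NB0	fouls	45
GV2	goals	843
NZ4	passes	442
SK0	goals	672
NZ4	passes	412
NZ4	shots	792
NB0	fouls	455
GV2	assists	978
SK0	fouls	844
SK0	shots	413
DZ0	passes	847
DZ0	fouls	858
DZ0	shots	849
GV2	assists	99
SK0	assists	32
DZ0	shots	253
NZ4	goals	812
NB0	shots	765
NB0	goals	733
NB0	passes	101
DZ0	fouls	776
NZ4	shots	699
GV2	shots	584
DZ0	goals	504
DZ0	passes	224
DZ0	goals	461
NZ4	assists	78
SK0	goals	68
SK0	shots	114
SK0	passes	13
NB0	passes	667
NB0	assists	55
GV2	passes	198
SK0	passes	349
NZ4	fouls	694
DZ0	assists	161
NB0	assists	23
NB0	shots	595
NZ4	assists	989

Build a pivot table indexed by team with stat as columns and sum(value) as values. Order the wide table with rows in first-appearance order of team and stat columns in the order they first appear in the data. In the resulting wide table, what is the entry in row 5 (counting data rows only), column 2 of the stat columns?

1360

With rows in first-appearance order of team, row 5 is team=NB0. stat columns in first-appearance order: assists, shots, fouls, goals, passes; column 2 is shots.
Long rows with team=NB0, stat=shots: 765 + 595 = 1360.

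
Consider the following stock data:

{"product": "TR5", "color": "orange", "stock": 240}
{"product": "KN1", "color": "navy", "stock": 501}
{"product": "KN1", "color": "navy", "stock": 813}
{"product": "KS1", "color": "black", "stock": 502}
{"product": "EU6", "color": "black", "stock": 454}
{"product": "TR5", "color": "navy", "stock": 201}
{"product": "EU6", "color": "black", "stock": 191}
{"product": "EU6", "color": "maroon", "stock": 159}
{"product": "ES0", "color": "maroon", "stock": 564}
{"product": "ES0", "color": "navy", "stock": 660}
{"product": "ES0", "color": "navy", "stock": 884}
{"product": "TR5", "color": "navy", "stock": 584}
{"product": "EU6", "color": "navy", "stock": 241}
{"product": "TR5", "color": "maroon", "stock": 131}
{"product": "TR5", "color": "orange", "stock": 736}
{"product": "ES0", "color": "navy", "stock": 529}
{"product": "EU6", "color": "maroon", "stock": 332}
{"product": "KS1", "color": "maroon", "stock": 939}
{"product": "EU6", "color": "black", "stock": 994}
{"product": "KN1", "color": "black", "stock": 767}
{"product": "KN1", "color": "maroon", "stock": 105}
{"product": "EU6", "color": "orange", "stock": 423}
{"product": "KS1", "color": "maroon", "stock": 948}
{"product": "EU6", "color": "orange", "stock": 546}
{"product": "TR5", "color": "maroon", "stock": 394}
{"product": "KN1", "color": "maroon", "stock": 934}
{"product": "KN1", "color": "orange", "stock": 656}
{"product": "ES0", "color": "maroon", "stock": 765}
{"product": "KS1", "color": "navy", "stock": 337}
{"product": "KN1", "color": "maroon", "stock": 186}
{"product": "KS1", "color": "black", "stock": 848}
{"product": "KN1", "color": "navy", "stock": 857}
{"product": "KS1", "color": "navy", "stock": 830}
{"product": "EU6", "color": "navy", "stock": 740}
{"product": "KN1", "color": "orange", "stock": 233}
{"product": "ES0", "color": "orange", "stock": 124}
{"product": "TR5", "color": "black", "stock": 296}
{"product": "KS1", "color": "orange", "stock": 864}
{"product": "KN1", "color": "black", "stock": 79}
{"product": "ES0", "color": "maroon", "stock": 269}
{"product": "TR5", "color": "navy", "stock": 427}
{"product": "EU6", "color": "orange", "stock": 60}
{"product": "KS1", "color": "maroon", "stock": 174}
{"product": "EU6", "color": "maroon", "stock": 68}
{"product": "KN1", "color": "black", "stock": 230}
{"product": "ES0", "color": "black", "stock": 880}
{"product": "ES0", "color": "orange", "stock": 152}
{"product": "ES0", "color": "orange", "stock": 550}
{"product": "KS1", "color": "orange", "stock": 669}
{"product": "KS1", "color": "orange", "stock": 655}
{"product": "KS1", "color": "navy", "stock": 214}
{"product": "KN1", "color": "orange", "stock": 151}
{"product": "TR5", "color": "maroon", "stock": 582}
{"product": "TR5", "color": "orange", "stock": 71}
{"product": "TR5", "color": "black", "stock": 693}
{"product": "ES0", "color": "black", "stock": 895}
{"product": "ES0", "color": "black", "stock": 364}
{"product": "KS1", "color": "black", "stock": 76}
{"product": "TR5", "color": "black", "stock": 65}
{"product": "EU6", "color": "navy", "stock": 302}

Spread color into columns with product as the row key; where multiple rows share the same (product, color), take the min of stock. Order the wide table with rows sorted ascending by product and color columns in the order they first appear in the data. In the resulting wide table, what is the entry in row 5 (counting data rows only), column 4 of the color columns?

With rows sorted ascending by product, row 5 is product=TR5. color columns in first-appearance order: orange, navy, black, maroon; column 4 is maroon.
Long rows with product=TR5, color=maroon: min(131, 394, 582) = 131.

131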